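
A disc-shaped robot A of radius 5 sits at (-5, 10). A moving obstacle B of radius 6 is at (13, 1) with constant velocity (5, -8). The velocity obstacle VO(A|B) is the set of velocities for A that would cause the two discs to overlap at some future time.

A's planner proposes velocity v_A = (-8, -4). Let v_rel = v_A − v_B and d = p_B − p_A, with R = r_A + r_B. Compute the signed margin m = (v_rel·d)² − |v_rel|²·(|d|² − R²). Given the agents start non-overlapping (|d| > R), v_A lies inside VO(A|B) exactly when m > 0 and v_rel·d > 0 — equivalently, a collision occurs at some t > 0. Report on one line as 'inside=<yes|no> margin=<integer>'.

d = (18, -9),  |d|² = 405;  R = 5+6 = 11,  c = 405−11² = 284
v_rel = (-13, 4),  |v_rel|² = 185;  v_rel·d = (-13)·(18) + (4)·(-9) = -270
185·t² + 540·t + 284 = 0  ⇒  m = (-270)² − 185·284 = 20360
m = 20360 > 0,  v_rel·d = -270 < 0  ⇒  outside

inside=no margin=20360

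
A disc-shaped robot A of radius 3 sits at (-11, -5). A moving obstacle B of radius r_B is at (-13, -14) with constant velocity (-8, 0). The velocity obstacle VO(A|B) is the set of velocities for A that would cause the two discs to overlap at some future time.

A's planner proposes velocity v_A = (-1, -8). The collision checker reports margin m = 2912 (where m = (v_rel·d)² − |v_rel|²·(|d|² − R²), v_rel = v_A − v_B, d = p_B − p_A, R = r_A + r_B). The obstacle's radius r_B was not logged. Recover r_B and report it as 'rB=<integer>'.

m = 2912
d = (-2, -9);  v_rel = (7, -8),  |v_rel|² = 113
v_rel×d = (7)·(-9) − (-8)·(-2) = -79
since m = R²·113 − (-79)²:  R² = (6241 + 2912) / 113 = 81
R = √81 = 9  ⇒  r_B = 9 − 3 = 6

rB=6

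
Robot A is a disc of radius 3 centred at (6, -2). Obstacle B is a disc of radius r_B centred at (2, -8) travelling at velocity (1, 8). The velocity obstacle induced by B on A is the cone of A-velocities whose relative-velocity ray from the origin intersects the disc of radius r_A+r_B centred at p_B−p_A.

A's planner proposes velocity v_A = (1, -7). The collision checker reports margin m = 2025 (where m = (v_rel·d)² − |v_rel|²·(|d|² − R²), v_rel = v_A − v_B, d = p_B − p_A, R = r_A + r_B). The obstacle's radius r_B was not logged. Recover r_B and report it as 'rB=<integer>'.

m = 2025
d = (-4, -6);  v_rel = (0, -15),  |v_rel|² = 225
v_rel×d = (0)·(-6) − (-15)·(-4) = -60
since m = R²·225 − (-60)²:  R² = (3600 + 2025) / 225 = 25
R = √25 = 5  ⇒  r_B = 5 − 3 = 2

rB=2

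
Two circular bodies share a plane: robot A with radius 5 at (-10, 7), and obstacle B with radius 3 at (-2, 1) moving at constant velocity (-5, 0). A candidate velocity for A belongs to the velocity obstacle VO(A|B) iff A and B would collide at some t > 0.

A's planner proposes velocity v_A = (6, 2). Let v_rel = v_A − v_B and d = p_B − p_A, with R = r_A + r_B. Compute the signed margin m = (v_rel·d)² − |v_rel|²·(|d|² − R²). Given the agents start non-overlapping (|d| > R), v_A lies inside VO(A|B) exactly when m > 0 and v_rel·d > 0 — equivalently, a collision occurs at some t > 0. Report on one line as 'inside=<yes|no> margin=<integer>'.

d = (8, -6),  |d|² = 100;  R = 5+3 = 8,  c = 100−8² = 36
v_rel = (11, 2),  |v_rel|² = 125;  v_rel·d = (11)·(8) + (2)·(-6) = 76
125·t² − 152·t + 36 = 0  ⇒  m = 76² − 125·36 = 1276
m = 1276 > 0,  v_rel·d = 76 > 0  ⇒  inside

inside=yes margin=1276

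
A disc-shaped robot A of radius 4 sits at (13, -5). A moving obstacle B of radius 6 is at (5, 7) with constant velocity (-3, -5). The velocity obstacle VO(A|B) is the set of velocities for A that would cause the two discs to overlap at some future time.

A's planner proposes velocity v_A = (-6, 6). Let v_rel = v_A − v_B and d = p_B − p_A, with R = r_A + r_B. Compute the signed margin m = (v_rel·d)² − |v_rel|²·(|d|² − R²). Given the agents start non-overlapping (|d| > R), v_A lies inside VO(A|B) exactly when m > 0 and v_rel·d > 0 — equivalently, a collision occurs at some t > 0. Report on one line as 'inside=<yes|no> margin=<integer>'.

d = (-8, 12),  |d|² = 208;  R = 4+6 = 10,  c = 208−10² = 108
v_rel = (-3, 11),  |v_rel|² = 130;  v_rel·d = (-3)·(-8) + (11)·(12) = 156
130·t² − 312·t + 108 = 0  ⇒  m = 156² − 130·108 = 10296
m = 10296 > 0,  v_rel·d = 156 > 0  ⇒  inside

inside=yes margin=10296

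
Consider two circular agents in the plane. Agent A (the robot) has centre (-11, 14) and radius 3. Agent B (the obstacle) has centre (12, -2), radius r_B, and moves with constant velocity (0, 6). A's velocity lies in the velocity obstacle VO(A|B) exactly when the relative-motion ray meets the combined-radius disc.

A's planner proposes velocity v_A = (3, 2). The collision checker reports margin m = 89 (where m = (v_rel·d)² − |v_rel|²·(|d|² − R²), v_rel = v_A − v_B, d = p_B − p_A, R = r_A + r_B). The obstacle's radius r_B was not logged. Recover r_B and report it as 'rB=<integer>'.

m = 89
d = (23, -16);  v_rel = (3, -4),  |v_rel|² = 25
v_rel×d = (3)·(-16) − (-4)·(23) = 44
since m = R²·25 − 44²:  R² = (1936 + 89) / 25 = 81
R = √81 = 9  ⇒  r_B = 9 − 3 = 6

rB=6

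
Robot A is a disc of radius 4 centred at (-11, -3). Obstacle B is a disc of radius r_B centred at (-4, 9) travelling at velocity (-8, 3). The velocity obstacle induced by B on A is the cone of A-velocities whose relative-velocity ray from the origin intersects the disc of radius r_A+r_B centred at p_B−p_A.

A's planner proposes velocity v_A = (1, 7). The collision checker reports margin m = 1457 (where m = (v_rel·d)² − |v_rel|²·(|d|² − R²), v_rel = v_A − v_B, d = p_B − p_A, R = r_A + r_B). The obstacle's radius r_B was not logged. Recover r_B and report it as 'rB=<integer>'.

m = 1457
d = (7, 12);  v_rel = (9, 4),  |v_rel|² = 97
v_rel×d = (9)·(12) − (4)·(7) = 80
since m = R²·97 − 80²:  R² = (6400 + 1457) / 97 = 81
R = √81 = 9  ⇒  r_B = 9 − 4 = 5

rB=5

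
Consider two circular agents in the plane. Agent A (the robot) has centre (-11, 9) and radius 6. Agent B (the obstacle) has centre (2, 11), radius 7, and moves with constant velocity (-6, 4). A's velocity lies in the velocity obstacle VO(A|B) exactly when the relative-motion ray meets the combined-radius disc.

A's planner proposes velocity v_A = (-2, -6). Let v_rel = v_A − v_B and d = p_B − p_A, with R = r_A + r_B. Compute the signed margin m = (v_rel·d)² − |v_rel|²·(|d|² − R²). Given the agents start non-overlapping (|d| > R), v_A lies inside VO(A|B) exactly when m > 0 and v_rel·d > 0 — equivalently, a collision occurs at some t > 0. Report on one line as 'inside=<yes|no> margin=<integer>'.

d = (13, 2),  |d|² = 173;  R = 6+7 = 13,  c = 173−13² = 4
v_rel = (4, -10),  |v_rel|² = 116;  v_rel·d = (4)·(13) + (-10)·(2) = 32
116·t² − 64·t + 4 = 0  ⇒  m = 32² − 116·4 = 560
m = 560 > 0,  v_rel·d = 32 > 0  ⇒  inside

inside=yes margin=560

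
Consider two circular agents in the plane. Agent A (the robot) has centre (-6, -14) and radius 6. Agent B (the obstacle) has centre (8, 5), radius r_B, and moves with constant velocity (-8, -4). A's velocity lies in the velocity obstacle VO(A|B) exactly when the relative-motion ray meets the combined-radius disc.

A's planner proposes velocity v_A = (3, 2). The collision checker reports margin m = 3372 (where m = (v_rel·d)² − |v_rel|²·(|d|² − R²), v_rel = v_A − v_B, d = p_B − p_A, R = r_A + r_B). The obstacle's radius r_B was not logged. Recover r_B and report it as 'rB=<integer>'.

m = 3372
d = (14, 19);  v_rel = (11, 6),  |v_rel|² = 157
v_rel×d = (11)·(19) − (6)·(14) = 125
since m = R²·157 − 125²:  R² = (15625 + 3372) / 157 = 121
R = √121 = 11  ⇒  r_B = 11 − 6 = 5

rB=5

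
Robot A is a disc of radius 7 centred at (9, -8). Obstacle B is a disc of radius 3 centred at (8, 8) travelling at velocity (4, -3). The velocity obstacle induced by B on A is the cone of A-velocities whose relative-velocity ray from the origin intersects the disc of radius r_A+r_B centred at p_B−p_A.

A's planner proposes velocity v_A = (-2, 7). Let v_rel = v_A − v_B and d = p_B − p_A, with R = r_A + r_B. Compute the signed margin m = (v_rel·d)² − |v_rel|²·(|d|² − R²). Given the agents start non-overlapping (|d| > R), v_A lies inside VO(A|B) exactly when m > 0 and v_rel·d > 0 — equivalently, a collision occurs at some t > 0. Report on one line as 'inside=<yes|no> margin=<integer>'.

d = (-1, 16),  |d|² = 257;  R = 7+3 = 10,  c = 257−10² = 157
v_rel = (-6, 10),  |v_rel|² = 136;  v_rel·d = (-6)·(-1) + (10)·(16) = 166
136·t² − 332·t + 157 = 0  ⇒  m = 166² − 136·157 = 6204
m = 6204 > 0,  v_rel·d = 166 > 0  ⇒  inside

inside=yes margin=6204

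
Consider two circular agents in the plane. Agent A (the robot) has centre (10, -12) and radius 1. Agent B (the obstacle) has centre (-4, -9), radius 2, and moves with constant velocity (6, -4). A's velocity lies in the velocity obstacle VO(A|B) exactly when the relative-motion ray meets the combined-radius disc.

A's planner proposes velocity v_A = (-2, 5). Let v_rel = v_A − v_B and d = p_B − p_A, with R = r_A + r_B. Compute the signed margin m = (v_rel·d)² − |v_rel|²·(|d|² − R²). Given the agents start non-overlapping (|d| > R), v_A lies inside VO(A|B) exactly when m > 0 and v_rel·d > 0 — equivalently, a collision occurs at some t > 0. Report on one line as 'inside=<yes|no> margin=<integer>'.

d = (-14, 3),  |d|² = 205;  R = 1+2 = 3,  c = 205−3² = 196
v_rel = (-8, 9),  |v_rel|² = 145;  v_rel·d = (-8)·(-14) + (9)·(3) = 139
145·t² − 278·t + 196 = 0  ⇒  m = 139² − 145·196 = -9099
m = -9099 < 0,  v_rel·d = 139 > 0  ⇒  outside

inside=no margin=-9099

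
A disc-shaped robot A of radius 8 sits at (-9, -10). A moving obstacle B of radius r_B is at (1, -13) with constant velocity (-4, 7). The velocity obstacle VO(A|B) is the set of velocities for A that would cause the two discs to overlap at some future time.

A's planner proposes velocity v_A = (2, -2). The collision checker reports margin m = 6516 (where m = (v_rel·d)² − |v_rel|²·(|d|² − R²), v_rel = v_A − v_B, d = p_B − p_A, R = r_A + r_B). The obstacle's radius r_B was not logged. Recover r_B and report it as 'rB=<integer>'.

m = 6516
d = (10, -3);  v_rel = (6, -9),  |v_rel|² = 117
v_rel×d = (6)·(-3) − (-9)·(10) = 72
since m = R²·117 − 72²:  R² = (5184 + 6516) / 117 = 100
R = √100 = 10  ⇒  r_B = 10 − 8 = 2

rB=2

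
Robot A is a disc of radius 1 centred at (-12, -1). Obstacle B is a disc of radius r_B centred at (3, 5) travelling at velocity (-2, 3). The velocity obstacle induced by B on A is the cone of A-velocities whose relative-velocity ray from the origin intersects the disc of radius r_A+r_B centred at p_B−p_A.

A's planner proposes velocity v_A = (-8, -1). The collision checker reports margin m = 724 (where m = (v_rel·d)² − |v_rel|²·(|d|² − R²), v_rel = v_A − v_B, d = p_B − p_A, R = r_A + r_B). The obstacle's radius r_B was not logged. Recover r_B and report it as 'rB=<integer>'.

m = 724
d = (15, 6);  v_rel = (-6, -4),  |v_rel|² = 52
v_rel×d = (-6)·(6) − (-4)·(15) = 24
since m = R²·52 − 24²:  R² = (576 + 724) / 52 = 25
R = √25 = 5  ⇒  r_B = 5 − 1 = 4

rB=4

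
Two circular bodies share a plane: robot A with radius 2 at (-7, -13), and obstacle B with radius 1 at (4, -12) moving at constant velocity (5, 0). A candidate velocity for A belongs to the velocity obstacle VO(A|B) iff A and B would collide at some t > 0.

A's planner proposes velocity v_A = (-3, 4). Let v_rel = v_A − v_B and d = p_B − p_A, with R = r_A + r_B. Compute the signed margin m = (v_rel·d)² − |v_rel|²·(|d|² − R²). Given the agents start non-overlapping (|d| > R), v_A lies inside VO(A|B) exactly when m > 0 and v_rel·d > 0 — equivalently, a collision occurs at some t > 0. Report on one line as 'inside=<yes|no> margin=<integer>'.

d = (11, 1),  |d|² = 122;  R = 2+1 = 3,  c = 122−3² = 113
v_rel = (-8, 4),  |v_rel|² = 80;  v_rel·d = (-8)·(11) + (4)·(1) = -84
80·t² + 168·t + 113 = 0  ⇒  m = (-84)² − 80·113 = -1984
m = -1984 < 0,  v_rel·d = -84 < 0  ⇒  outside

inside=no margin=-1984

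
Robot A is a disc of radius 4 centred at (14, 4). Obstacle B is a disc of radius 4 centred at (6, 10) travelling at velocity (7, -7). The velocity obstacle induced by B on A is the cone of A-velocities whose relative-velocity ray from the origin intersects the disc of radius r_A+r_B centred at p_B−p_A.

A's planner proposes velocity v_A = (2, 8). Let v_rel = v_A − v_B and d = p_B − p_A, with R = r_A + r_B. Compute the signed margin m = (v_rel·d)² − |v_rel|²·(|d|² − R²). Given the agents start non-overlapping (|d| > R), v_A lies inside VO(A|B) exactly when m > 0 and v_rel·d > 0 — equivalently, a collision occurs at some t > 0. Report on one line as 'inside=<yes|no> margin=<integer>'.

d = (-8, 6),  |d|² = 100;  R = 4+4 = 8,  c = 100−8² = 36
v_rel = (-5, 15),  |v_rel|² = 250;  v_rel·d = (-5)·(-8) + (15)·(6) = 130
250·t² − 260·t + 36 = 0  ⇒  m = 130² − 250·36 = 7900
m = 7900 > 0,  v_rel·d = 130 > 0  ⇒  inside

inside=yes margin=7900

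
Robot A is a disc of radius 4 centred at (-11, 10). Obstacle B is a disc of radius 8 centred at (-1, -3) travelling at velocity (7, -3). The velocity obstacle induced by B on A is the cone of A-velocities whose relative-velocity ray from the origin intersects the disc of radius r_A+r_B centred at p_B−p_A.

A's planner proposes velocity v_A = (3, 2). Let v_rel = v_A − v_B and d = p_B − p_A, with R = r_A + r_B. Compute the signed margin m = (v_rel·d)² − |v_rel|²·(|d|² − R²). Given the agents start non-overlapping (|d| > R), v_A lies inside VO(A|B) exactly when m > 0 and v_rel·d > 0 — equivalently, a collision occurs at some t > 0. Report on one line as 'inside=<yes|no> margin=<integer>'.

d = (10, -13),  |d|² = 269;  R = 4+8 = 12,  c = 269−12² = 125
v_rel = (-4, 5),  |v_rel|² = 41;  v_rel·d = (-4)·(10) + (5)·(-13) = -105
41·t² + 210·t + 125 = 0  ⇒  m = (-105)² − 41·125 = 5900
m = 5900 > 0,  v_rel·d = -105 < 0  ⇒  outside

inside=no margin=5900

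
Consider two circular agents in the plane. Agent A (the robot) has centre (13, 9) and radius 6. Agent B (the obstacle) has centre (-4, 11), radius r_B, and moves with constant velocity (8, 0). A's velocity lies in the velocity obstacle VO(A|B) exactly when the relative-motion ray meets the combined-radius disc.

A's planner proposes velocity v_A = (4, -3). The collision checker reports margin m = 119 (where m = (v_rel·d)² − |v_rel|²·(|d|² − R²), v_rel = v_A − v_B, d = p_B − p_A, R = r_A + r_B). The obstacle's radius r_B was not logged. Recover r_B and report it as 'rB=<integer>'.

m = 119
d = (-17, 2);  v_rel = (-4, -3),  |v_rel|² = 25
v_rel×d = (-4)·(2) − (-3)·(-17) = -59
since m = R²·25 − (-59)²:  R² = (3481 + 119) / 25 = 144
R = √144 = 12  ⇒  r_B = 12 − 6 = 6

rB=6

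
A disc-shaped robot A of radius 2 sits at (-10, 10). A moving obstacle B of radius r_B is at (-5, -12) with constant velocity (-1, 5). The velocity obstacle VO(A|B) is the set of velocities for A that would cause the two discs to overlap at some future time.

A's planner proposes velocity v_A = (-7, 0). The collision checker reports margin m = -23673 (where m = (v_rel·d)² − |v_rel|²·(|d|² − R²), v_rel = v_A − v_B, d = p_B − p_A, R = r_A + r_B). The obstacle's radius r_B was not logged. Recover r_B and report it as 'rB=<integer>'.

m = -23673
d = (5, -22);  v_rel = (-6, -5),  |v_rel|² = 61
v_rel×d = (-6)·(-22) − (-5)·(5) = 157
since m = R²·61 − 157²:  R² = (24649 + -23673) / 61 = 16
R = √16 = 4  ⇒  r_B = 4 − 2 = 2

rB=2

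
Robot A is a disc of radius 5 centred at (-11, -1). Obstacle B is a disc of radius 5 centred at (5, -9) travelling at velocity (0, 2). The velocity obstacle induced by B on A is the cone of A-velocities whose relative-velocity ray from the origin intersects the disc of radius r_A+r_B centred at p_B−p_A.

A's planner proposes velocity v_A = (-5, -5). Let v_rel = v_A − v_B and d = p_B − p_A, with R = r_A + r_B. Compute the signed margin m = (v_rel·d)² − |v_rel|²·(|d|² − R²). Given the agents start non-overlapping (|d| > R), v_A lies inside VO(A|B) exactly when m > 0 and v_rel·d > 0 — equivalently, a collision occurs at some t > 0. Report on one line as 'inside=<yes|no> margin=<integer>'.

d = (16, -8),  |d|² = 320;  R = 5+5 = 10,  c = 320−10² = 220
v_rel = (-5, -7),  |v_rel|² = 74;  v_rel·d = (-5)·(16) + (-7)·(-8) = -24
74·t² + 48·t + 220 = 0  ⇒  m = (-24)² − 74·220 = -15704
m = -15704 < 0,  v_rel·d = -24 < 0  ⇒  outside

inside=no margin=-15704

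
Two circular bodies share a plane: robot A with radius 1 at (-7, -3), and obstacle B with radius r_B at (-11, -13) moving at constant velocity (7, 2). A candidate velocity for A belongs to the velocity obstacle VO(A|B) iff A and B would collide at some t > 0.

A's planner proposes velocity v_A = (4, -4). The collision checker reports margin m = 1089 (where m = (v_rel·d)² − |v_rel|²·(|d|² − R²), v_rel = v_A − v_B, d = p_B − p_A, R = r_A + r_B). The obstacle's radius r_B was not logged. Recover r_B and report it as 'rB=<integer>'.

m = 1089
d = (-4, -10);  v_rel = (-3, -6),  |v_rel|² = 45
v_rel×d = (-3)·(-10) − (-6)·(-4) = 6
since m = R²·45 − 6²:  R² = (36 + 1089) / 45 = 25
R = √25 = 5  ⇒  r_B = 5 − 1 = 4

rB=4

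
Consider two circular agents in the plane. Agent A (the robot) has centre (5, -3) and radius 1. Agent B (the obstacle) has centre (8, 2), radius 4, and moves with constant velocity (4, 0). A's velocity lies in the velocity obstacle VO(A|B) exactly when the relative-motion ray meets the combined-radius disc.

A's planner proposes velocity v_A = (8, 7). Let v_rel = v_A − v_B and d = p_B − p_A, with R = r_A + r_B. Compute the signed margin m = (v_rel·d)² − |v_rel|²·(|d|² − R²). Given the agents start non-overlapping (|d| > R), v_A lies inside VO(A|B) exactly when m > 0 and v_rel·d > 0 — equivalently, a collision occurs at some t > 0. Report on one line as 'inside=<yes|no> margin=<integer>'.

d = (3, 5),  |d|² = 34;  R = 1+4 = 5,  c = 34−5² = 9
v_rel = (4, 7),  |v_rel|² = 65;  v_rel·d = (4)·(3) + (7)·(5) = 47
65·t² − 94·t + 9 = 0  ⇒  m = 47² − 65·9 = 1624
m = 1624 > 0,  v_rel·d = 47 > 0  ⇒  inside

inside=yes margin=1624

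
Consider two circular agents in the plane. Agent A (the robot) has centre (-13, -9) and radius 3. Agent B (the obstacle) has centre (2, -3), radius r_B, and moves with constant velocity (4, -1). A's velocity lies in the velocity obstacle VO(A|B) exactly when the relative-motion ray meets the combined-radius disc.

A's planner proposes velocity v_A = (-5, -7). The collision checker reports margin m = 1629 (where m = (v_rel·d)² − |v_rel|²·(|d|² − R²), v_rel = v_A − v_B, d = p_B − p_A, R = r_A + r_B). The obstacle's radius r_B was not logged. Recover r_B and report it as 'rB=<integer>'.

m = 1629
d = (15, 6);  v_rel = (-9, -6),  |v_rel|² = 117
v_rel×d = (-9)·(6) − (-6)·(15) = 36
since m = R²·117 − 36²:  R² = (1296 + 1629) / 117 = 25
R = √25 = 5  ⇒  r_B = 5 − 3 = 2

rB=2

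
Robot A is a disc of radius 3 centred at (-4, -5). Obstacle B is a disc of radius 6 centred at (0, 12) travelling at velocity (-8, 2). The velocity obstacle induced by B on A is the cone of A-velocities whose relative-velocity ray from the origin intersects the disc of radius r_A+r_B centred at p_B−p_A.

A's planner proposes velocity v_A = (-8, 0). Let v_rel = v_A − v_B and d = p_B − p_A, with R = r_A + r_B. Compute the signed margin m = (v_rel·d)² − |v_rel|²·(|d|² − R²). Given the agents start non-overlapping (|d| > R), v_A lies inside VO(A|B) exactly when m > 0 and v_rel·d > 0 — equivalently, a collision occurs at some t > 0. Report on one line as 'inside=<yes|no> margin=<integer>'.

d = (4, 17),  |d|² = 305;  R = 3+6 = 9,  c = 305−9² = 224
v_rel = (0, -2),  |v_rel|² = 4;  v_rel·d = (0)·(4) + (-2)·(17) = -34
4·t² + 68·t + 224 = 0  ⇒  m = (-34)² − 4·224 = 260
m = 260 > 0,  v_rel·d = -34 < 0  ⇒  outside

inside=no margin=260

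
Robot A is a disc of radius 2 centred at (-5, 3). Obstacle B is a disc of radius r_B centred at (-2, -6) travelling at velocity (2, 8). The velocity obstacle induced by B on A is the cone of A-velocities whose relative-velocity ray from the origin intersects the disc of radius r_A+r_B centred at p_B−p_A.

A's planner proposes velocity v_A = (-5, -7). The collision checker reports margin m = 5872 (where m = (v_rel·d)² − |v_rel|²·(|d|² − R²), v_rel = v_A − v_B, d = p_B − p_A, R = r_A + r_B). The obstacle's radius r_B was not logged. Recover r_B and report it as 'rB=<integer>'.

m = 5872
d = (3, -9);  v_rel = (-7, -15),  |v_rel|² = 274
v_rel×d = (-7)·(-9) − (-15)·(3) = 108
since m = R²·274 − 108²:  R² = (11664 + 5872) / 274 = 64
R = √64 = 8  ⇒  r_B = 8 − 2 = 6

rB=6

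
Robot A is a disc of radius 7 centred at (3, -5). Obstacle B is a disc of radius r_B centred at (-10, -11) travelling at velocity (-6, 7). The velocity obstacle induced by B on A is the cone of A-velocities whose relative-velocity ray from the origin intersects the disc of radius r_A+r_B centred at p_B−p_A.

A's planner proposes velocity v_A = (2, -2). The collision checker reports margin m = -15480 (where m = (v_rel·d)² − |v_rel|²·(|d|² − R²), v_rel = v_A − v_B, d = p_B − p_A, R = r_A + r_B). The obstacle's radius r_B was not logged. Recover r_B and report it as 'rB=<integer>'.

m = -15480
d = (-13, -6);  v_rel = (8, -9),  |v_rel|² = 145
v_rel×d = (8)·(-6) − (-9)·(-13) = -165
since m = R²·145 − (-165)²:  R² = (27225 + -15480) / 145 = 81
R = √81 = 9  ⇒  r_B = 9 − 7 = 2

rB=2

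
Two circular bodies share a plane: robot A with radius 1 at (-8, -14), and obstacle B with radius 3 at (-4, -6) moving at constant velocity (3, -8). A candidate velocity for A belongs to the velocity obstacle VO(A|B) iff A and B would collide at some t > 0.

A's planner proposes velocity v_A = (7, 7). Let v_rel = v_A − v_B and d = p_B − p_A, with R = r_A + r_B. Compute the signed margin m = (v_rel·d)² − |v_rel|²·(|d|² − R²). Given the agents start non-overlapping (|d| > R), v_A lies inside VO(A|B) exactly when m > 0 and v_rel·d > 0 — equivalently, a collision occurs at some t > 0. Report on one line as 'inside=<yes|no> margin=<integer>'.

d = (4, 8),  |d|² = 80;  R = 1+3 = 4,  c = 80−4² = 64
v_rel = (4, 15),  |v_rel|² = 241;  v_rel·d = (4)·(4) + (15)·(8) = 136
241·t² − 272·t + 64 = 0  ⇒  m = 136² − 241·64 = 3072
m = 3072 > 0,  v_rel·d = 136 > 0  ⇒  inside

inside=yes margin=3072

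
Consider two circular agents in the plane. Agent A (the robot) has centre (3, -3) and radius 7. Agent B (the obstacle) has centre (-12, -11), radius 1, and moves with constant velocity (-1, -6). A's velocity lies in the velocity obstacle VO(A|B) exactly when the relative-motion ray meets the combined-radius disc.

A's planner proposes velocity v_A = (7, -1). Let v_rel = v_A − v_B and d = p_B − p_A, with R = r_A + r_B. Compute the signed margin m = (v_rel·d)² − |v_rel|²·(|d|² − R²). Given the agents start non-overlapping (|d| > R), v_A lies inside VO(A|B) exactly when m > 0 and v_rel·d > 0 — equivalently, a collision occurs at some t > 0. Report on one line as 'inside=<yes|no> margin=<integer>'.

d = (-15, -8),  |d|² = 289;  R = 7+1 = 8,  c = 289−8² = 225
v_rel = (8, 5),  |v_rel|² = 89;  v_rel·d = (8)·(-15) + (5)·(-8) = -160
89·t² + 320·t + 225 = 0  ⇒  m = (-160)² − 89·225 = 5575
m = 5575 > 0,  v_rel·d = -160 < 0  ⇒  outside

inside=no margin=5575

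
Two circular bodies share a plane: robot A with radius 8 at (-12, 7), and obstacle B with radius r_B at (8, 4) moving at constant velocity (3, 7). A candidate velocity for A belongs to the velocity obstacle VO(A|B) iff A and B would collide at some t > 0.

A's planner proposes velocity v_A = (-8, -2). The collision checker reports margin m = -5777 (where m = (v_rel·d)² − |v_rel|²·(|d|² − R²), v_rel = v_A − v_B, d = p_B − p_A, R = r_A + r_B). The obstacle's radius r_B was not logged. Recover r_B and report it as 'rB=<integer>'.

m = -5777
d = (20, -3);  v_rel = (-11, -9),  |v_rel|² = 202
v_rel×d = (-11)·(-3) − (-9)·(20) = 213
since m = R²·202 − 213²:  R² = (45369 + -5777) / 202 = 196
R = √196 = 14  ⇒  r_B = 14 − 8 = 6

rB=6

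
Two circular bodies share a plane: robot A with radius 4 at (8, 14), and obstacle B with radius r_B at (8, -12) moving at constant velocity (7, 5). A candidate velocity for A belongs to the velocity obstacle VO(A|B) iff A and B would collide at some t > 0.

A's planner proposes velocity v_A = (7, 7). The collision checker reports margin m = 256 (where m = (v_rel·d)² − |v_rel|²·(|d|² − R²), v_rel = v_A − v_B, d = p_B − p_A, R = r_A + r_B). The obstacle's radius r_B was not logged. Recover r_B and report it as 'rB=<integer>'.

m = 256
d = (0, -26);  v_rel = (0, 2),  |v_rel|² = 4
v_rel×d = (0)·(-26) − (2)·(0) = 0
since m = R²·4 − 0²:  R² = (0 + 256) / 4 = 64
R = √64 = 8  ⇒  r_B = 8 − 4 = 4

rB=4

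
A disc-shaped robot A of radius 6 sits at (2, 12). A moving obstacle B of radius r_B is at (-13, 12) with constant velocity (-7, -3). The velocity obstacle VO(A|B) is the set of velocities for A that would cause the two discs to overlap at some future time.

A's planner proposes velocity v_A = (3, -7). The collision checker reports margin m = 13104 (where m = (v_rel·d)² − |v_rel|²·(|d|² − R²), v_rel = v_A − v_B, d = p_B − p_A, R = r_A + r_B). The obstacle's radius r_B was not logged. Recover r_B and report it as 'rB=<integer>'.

m = 13104
d = (-15, 0);  v_rel = (10, -4),  |v_rel|² = 116
v_rel×d = (10)·(0) − (-4)·(-15) = -60
since m = R²·116 − (-60)²:  R² = (3600 + 13104) / 116 = 144
R = √144 = 12  ⇒  r_B = 12 − 6 = 6

rB=6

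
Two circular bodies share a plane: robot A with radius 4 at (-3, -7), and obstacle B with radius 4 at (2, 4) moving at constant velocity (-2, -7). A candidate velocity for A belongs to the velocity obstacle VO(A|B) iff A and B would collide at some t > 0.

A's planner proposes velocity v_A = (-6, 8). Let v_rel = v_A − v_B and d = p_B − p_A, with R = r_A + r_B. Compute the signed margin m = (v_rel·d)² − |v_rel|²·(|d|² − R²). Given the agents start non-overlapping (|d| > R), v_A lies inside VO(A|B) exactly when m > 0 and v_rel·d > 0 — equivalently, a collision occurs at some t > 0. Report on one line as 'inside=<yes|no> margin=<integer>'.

d = (5, 11),  |d|² = 146;  R = 4+4 = 8,  c = 146−8² = 82
v_rel = (-4, 15),  |v_rel|² = 241;  v_rel·d = (-4)·(5) + (15)·(11) = 145
241·t² − 290·t + 82 = 0  ⇒  m = 145² − 241·82 = 1263
m = 1263 > 0,  v_rel·d = 145 > 0  ⇒  inside

inside=yes margin=1263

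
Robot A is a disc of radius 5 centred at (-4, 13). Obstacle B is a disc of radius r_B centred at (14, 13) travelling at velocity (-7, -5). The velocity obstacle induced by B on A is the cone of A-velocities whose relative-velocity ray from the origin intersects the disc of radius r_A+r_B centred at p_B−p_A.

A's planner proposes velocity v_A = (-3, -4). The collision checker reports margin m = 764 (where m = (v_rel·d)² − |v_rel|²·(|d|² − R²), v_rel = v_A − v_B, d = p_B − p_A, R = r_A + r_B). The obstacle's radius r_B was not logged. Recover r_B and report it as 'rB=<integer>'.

m = 764
d = (18, 0);  v_rel = (4, 1),  |v_rel|² = 17
v_rel×d = (4)·(0) − (1)·(18) = -18
since m = R²·17 − (-18)²:  R² = (324 + 764) / 17 = 64
R = √64 = 8  ⇒  r_B = 8 − 5 = 3

rB=3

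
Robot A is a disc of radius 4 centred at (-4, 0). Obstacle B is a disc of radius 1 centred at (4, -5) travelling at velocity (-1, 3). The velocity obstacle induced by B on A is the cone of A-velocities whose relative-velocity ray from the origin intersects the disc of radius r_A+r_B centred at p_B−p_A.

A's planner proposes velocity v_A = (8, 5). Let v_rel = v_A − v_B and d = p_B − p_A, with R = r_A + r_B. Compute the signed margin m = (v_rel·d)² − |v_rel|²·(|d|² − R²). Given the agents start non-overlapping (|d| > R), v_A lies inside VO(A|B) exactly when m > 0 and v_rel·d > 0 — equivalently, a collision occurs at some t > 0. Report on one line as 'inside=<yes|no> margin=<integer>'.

d = (8, -5),  |d|² = 89;  R = 4+1 = 5,  c = 89−5² = 64
v_rel = (9, 2),  |v_rel|² = 85;  v_rel·d = (9)·(8) + (2)·(-5) = 62
85·t² − 124·t + 64 = 0  ⇒  m = 62² − 85·64 = -1596
m = -1596 < 0,  v_rel·d = 62 > 0  ⇒  outside

inside=no margin=-1596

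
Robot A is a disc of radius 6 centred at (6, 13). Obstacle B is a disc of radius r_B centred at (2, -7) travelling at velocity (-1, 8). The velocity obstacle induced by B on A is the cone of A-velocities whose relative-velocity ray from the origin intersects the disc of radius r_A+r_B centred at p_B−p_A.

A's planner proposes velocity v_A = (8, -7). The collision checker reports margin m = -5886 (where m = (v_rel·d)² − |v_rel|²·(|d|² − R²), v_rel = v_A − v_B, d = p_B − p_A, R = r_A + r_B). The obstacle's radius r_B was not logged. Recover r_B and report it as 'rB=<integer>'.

m = -5886
d = (-4, -20);  v_rel = (9, -15),  |v_rel|² = 306
v_rel×d = (9)·(-20) − (-15)·(-4) = -240
since m = R²·306 − (-240)²:  R² = (57600 + -5886) / 306 = 169
R = √169 = 13  ⇒  r_B = 13 − 6 = 7

rB=7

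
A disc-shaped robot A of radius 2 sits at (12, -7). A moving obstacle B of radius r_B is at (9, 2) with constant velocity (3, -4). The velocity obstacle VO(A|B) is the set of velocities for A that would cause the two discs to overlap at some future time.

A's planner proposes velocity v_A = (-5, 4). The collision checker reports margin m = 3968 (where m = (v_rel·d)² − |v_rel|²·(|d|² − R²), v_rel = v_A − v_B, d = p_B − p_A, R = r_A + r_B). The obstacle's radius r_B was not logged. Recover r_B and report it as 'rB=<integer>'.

m = 3968
d = (-3, 9);  v_rel = (-8, 8),  |v_rel|² = 128
v_rel×d = (-8)·(9) − (8)·(-3) = -48
since m = R²·128 − (-48)²:  R² = (2304 + 3968) / 128 = 49
R = √49 = 7  ⇒  r_B = 7 − 2 = 5

rB=5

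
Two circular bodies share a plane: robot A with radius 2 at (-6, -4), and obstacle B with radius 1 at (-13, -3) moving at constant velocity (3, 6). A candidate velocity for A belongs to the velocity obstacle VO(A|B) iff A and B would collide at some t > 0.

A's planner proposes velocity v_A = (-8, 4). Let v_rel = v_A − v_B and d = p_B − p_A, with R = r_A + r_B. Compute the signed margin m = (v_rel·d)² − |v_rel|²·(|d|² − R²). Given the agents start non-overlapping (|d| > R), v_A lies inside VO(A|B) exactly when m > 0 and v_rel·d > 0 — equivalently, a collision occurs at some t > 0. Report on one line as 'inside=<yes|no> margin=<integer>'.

d = (-7, 1),  |d|² = 50;  R = 2+1 = 3,  c = 50−3² = 41
v_rel = (-11, -2),  |v_rel|² = 125;  v_rel·d = (-11)·(-7) + (-2)·(1) = 75
125·t² − 150·t + 41 = 0  ⇒  m = 75² − 125·41 = 500
m = 500 > 0,  v_rel·d = 75 > 0  ⇒  inside

inside=yes margin=500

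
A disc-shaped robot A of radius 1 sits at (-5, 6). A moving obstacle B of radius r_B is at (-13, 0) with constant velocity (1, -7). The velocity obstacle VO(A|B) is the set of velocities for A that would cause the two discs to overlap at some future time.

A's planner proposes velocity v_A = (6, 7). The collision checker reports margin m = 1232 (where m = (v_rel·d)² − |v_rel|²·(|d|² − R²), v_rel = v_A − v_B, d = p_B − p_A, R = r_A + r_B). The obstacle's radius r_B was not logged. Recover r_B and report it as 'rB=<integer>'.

m = 1232
d = (-8, -6);  v_rel = (5, 14),  |v_rel|² = 221
v_rel×d = (5)·(-6) − (14)·(-8) = 82
since m = R²·221 − 82²:  R² = (6724 + 1232) / 221 = 36
R = √36 = 6  ⇒  r_B = 6 − 1 = 5

rB=5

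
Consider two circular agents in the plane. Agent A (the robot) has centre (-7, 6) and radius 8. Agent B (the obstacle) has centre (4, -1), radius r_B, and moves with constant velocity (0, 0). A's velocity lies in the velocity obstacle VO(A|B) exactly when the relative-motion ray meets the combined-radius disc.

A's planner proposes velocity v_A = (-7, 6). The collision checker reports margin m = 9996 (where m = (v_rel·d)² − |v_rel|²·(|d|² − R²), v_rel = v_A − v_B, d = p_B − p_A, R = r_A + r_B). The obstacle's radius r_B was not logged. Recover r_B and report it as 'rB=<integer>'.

m = 9996
d = (11, -7);  v_rel = (-7, 6),  |v_rel|² = 85
v_rel×d = (-7)·(-7) − (6)·(11) = -17
since m = R²·85 − (-17)²:  R² = (289 + 9996) / 85 = 121
R = √121 = 11  ⇒  r_B = 11 − 8 = 3

rB=3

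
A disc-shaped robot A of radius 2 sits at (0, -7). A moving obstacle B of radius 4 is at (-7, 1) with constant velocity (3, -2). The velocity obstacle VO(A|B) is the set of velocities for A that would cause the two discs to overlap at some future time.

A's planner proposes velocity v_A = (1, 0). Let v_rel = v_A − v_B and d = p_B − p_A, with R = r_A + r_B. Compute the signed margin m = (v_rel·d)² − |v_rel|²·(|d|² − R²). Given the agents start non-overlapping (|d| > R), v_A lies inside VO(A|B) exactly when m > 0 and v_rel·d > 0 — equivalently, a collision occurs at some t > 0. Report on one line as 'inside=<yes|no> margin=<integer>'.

d = (-7, 8),  |d|² = 113;  R = 2+4 = 6,  c = 113−6² = 77
v_rel = (-2, 2),  |v_rel|² = 8;  v_rel·d = (-2)·(-7) + (2)·(8) = 30
8·t² − 60·t + 77 = 0  ⇒  m = 30² − 8·77 = 284
m = 284 > 0,  v_rel·d = 30 > 0  ⇒  inside

inside=yes margin=284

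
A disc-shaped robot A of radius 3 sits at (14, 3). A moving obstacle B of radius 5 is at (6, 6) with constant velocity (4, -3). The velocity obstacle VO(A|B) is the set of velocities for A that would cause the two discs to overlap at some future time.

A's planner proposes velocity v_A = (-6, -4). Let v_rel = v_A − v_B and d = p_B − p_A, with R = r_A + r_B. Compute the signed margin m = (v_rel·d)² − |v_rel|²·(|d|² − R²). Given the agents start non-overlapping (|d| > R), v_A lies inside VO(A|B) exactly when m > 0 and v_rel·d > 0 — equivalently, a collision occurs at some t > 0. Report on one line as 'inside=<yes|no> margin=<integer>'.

d = (-8, 3),  |d|² = 73;  R = 3+5 = 8,  c = 73−8² = 9
v_rel = (-10, -1),  |v_rel|² = 101;  v_rel·d = (-10)·(-8) + (-1)·(3) = 77
101·t² − 154·t + 9 = 0  ⇒  m = 77² − 101·9 = 5020
m = 5020 > 0,  v_rel·d = 77 > 0  ⇒  inside

inside=yes margin=5020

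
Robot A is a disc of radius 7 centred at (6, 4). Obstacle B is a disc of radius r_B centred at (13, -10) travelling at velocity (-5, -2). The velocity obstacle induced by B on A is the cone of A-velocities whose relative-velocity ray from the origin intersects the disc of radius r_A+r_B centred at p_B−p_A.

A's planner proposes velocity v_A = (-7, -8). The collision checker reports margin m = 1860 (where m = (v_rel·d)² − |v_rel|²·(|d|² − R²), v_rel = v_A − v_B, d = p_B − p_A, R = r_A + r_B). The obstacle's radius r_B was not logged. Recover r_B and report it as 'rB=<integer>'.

m = 1860
d = (7, -14);  v_rel = (-2, -6),  |v_rel|² = 40
v_rel×d = (-2)·(-14) − (-6)·(7) = 70
since m = R²·40 − 70²:  R² = (4900 + 1860) / 40 = 169
R = √169 = 13  ⇒  r_B = 13 − 7 = 6

rB=6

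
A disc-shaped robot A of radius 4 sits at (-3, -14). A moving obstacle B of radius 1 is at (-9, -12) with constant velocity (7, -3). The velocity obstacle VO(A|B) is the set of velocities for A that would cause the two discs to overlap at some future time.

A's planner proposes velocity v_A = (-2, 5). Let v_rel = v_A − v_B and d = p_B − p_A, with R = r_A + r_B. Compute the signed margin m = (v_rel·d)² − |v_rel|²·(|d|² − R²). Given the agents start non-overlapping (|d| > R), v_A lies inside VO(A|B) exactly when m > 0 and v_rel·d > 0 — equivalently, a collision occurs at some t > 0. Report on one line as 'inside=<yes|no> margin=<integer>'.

d = (-6, 2),  |d|² = 40;  R = 4+1 = 5,  c = 40−5² = 15
v_rel = (-9, 8),  |v_rel|² = 145;  v_rel·d = (-9)·(-6) + (8)·(2) = 70
145·t² − 140·t + 15 = 0  ⇒  m = 70² − 145·15 = 2725
m = 2725 > 0,  v_rel·d = 70 > 0  ⇒  inside

inside=yes margin=2725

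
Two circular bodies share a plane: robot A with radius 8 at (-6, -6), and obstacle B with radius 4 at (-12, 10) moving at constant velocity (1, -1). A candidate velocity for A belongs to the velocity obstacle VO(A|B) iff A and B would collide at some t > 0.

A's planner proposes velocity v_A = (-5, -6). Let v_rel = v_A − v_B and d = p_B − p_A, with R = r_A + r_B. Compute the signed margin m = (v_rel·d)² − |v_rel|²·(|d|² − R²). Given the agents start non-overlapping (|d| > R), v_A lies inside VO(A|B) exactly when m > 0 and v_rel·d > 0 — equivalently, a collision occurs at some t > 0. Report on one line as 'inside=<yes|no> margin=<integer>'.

d = (-6, 16),  |d|² = 292;  R = 8+4 = 12,  c = 292−12² = 148
v_rel = (-6, -5),  |v_rel|² = 61;  v_rel·d = (-6)·(-6) + (-5)·(16) = -44
61·t² + 88·t + 148 = 0  ⇒  m = (-44)² − 61·148 = -7092
m = -7092 < 0,  v_rel·d = -44 < 0  ⇒  outside

inside=no margin=-7092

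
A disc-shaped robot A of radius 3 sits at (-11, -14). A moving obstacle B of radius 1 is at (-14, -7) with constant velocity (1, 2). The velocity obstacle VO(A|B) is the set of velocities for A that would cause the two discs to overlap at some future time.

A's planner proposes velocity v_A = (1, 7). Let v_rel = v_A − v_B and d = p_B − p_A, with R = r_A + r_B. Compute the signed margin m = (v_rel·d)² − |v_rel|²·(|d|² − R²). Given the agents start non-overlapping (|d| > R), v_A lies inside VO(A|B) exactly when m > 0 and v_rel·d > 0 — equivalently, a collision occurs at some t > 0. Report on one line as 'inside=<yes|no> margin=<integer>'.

d = (-3, 7),  |d|² = 58;  R = 3+1 = 4,  c = 58−4² = 42
v_rel = (0, 5),  |v_rel|² = 25;  v_rel·d = (0)·(-3) + (5)·(7) = 35
25·t² − 70·t + 42 = 0  ⇒  m = 35² − 25·42 = 175
m = 175 > 0,  v_rel·d = 35 > 0  ⇒  inside

inside=yes margin=175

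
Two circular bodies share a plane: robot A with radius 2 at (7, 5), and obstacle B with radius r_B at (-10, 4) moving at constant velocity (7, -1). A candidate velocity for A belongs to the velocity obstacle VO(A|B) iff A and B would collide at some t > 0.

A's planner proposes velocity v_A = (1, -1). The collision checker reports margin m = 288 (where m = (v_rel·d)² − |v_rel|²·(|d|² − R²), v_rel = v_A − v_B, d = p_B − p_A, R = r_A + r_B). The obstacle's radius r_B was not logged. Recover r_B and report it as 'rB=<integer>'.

m = 288
d = (-17, -1);  v_rel = (-6, 0),  |v_rel|² = 36
v_rel×d = (-6)·(-1) − (0)·(-17) = 6
since m = R²·36 − 6²:  R² = (36 + 288) / 36 = 9
R = √9 = 3  ⇒  r_B = 3 − 2 = 1

rB=1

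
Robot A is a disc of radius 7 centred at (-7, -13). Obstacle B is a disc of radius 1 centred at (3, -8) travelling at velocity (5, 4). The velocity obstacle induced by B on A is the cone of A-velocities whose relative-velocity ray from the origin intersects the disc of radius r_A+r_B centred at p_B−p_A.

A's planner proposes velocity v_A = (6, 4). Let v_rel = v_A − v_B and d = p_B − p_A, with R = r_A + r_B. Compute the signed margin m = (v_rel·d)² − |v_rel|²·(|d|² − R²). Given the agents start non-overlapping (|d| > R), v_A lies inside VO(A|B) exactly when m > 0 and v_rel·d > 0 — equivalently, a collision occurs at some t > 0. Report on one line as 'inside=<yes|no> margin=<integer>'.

d = (10, 5),  |d|² = 125;  R = 7+1 = 8,  c = 125−8² = 61
v_rel = (1, 0),  |v_rel|² = 1;  v_rel·d = (1)·(10) + (0)·(5) = 10
1·t² − 20·t + 61 = 0  ⇒  m = 10² − 1·61 = 39
m = 39 > 0,  v_rel·d = 10 > 0  ⇒  inside

inside=yes margin=39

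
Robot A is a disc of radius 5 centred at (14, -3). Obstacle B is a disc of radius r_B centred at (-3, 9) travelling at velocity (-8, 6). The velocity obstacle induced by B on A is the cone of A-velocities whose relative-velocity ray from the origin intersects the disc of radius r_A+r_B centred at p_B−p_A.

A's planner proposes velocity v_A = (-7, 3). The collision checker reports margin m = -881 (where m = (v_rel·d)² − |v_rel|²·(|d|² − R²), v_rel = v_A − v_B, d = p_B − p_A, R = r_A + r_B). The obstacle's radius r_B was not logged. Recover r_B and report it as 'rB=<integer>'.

m = -881
d = (-17, 12);  v_rel = (1, -3),  |v_rel|² = 10
v_rel×d = (1)·(12) − (-3)·(-17) = -39
since m = R²·10 − (-39)²:  R² = (1521 + -881) / 10 = 64
R = √64 = 8  ⇒  r_B = 8 − 5 = 3

rB=3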